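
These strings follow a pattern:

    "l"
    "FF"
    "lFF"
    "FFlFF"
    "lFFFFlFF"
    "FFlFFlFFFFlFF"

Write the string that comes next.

From term 3 onward, concatenate the second-to-last term with the last: l·FF = lFF, FF·lFF = FFlFF, …
So term 7 is lFFFFlFF·FFlFFlFFFFlFF.

lFFFFlFFFFlFFlFFFFlFF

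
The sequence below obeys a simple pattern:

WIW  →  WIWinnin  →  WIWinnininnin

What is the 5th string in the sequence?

WIWinnininnininnininnin

Each term is the previous one with innin appended.
From WIWinnininnin, 2 further steps: WIWinnininnin → WIWinnininnininnin → (answer).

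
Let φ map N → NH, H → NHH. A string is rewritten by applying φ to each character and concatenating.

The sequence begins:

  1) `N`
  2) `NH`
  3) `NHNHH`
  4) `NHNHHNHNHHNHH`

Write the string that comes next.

Rewriting the 13 symbols of NHNHHNHNHHNHH one by one yields NH NHH NH NHH NHH NH NHH NH NHH NHH NH NHH NHH; concatenated:

NHNHHNHNHHNHHNHNHHNHNHHNHHNHNHHNHH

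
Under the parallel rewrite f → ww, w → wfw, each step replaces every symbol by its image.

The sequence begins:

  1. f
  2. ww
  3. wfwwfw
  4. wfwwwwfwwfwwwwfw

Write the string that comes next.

Rewriting the 16 symbols of wfwwwwfwwfwwwwfw one by one yields wfw ww wfw wfw wfw wfw ww wfw wfw ww wfw wfw wfw wfw ww wfw; concatenated:

wfwwwwfwwfwwfwwfwwwwfwwfwwwwfwwfwwfwwfwwwwfw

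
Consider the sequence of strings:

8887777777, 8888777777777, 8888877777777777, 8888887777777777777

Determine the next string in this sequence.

Term n consists of n 8's, followed by 2n+1 7's, where the shown terms are n = 3, 4, 5, 6.
Setting n = 7 gives 7, 15 characters in each block.

8888888777777777777777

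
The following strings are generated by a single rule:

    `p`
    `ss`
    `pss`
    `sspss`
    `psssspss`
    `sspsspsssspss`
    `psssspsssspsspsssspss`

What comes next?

sspsspsssspsspsssspsssspsspsssspss

Each term (from the third on) is the two preceding terms concatenated in order: term 3 = p·ss = pss.
Continuing: sspsspsssspss · psssspsssspsspsssspss gives term 8.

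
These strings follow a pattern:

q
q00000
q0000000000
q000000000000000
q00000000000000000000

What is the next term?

Every step adds 00000 to the end: s(k+1) = s(k)·00000.
Applying this once more to q00000000000000000000:

q0000000000000000000000000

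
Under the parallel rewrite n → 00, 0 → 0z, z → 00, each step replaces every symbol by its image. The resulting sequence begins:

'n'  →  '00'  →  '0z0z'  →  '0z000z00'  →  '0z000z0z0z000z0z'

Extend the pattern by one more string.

0z000z0z0z000z000z000z0z0z000z00

Applying the rule to each of the 16 symbols of 0z000z0z0z000z0z gives the pieces 0z 00 0z 0z 0z 00 0z 00 0z 00 0z 0z 0z 00 0z 00, which concatenate to the answer.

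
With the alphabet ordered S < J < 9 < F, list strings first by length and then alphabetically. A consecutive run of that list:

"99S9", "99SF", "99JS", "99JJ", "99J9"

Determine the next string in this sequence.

99JF

The successor of 99J9 increments the rightmost position that isn't already F and resets every position after it to S.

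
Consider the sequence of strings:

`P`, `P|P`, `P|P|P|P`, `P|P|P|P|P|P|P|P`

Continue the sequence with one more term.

P|P|P|P|P|P|P|P|P|P|P|P|P|P|P|P

s(k+1) = s(k)·|·s(k) — each term doubles the last with '|' between the halves.
One more doubling of P|P|P|P|P|P|P|P gives the answer.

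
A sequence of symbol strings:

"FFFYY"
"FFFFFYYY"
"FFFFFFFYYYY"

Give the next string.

FFFFFFFFFYYYYY

Each string has the form F^{2n+1} Y^{n+1} (n = 1, 2, …).
Setting n = 4 gives 9, 5 characters in each block.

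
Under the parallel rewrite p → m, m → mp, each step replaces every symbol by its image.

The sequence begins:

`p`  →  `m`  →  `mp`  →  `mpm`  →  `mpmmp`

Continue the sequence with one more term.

mpmmpmpm

Apply φ to mpmmp symbol by symbol: m→mp, p→m, m→mp, m→mp, p→m; joined: mp m mp mp m.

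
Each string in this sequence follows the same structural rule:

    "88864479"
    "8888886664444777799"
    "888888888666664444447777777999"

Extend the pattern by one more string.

88888888888866666664444444477777777779999

Reading off run lengths: 8 runs 3, 6, 9; 6 runs 1, 3, 5; 4 runs 2, 4, 6; 7 runs 1, 4, 7; 9 runs 1, 2, 3 — each is linear in n (n = 1, 2, …).
Setting n = 4 gives 12, 7, 8, 10, 4 characters in each block.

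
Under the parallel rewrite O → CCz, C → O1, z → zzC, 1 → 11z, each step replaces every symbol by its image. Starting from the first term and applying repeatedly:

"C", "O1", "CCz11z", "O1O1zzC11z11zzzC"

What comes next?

φ(O1O1zzC11z11zzzC) expands symbol-by-symbol to CCz 11z CCz 11z zzC zzC O1 11z 11z zzC 11z 11z zzC zzC zzC O1; joining the 16 pieces gives the next term.

CCz11zCCz11zzzCzzCO111z11zzzC11z11zzzCzzCzzCO1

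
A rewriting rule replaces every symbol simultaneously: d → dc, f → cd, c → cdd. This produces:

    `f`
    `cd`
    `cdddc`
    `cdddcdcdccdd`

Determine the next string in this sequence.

Apply φ to cdddcdcdccdd symbol by symbol: c→cdd, d→dc, d→dc, d→dc, c→cdd, d→dc, c→cdd, d→dc, c→cdd, c→cdd, d→dc, d→dc; joined: cdd dc dc dc cdd dc cdd dc cdd cdd dc dc.

cdddcdcdccdddccdddccddcdddcdc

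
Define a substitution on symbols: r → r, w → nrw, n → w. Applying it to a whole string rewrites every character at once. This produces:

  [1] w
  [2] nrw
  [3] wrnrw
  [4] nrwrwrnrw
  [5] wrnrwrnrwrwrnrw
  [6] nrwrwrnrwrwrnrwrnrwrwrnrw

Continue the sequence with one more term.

wrnrwrnrwrwrnrwrnrwrwrnrwrwrnrwrnrwrwrnrw

Applying the rule to each of the 25 symbols of nrwrwrnrwrwrnrwrnrwrwrnrw gives the pieces w r nrw r nrw r w r nrw r nrw r w r nrw r w r nrw r nrw r w r nrw, which concatenate to the answer.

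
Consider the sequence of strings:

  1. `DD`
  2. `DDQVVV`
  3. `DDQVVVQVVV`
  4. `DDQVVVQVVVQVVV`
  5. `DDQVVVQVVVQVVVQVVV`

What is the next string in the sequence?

Every step adds QVVV to the end: s(k+1) = s(k)·QVVV.
Applying this once more to DDQVVVQVVVQVVVQVVV:

DDQVVVQVVVQVVVQVVVQVVV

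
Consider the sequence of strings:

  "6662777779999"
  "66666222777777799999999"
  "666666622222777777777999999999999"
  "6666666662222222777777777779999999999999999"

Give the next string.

66666666666222222222777777777777799999999999999999999

Reading off run lengths: 6 runs 3, 5, 7, 9; 2 runs 1, 3, 5, 7; 7 runs 5, 7, 9, 11; 9 runs 4, 8, 12, 16 — each is linear in n (n = 1, 2, …).
Setting n = 5 gives 11, 9, 13, 20 characters in each block.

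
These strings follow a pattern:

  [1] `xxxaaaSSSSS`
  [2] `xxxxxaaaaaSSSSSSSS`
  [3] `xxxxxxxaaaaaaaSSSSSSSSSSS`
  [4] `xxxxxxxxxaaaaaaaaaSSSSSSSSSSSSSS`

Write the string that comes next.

The n-th term is 2n-1 x's then 2n-1 a's then 3n-1 S's, where the shown terms are n = 2, 3, 4, 5.
At n = 6 the blocks have lengths 11, 11, 17.

xxxxxxxxxxxaaaaaaaaaaaSSSSSSSSSSSSSSSSS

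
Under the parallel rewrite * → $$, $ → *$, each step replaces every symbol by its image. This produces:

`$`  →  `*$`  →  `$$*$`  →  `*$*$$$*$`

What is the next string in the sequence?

$$*$$$*$*$*$$$*$

Expanding *$*$$$*$: *→$$, $→*$, *→$$, $→*$, $→*$, $→*$, *→$$, $→*$. Concatenated: $$ *$ $$ *$ *$ *$ $$ *$.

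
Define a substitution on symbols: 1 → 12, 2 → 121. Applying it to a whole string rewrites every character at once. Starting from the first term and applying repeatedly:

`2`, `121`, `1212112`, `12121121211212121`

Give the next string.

Applying the rule to each of the 17 symbols of 12121121211212121 gives the pieces 12 121 12 121 12 12 121 12 121 12 12 121 12 121 12 121 12, which concatenate to the answer.

12121121211212121121211212121121211212112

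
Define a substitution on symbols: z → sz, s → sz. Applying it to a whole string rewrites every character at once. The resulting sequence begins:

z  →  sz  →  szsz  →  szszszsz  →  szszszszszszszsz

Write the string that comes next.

Rewriting the 16 symbols of szszszszszszszsz one by one yields sz sz sz sz sz sz sz sz sz sz sz sz sz sz sz sz; concatenated:

szszszszszszszszszszszszszszszsz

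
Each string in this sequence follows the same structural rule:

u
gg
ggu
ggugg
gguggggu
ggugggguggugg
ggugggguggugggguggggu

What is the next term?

gguggggugguggggugggguggugggguggugg

This is a Fibonacci-style word recurrence s(k) = s(k−1)·s(k−2): e.g. gg·u = ggu.
The next term joins ggugggguggugggguggggu and ggugggguggugg.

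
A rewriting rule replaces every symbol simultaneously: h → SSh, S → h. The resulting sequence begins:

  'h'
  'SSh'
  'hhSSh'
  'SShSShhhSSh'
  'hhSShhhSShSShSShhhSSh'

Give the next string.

SShSShhhSShSShSShhhSShhhSShhhSShSShSShhhSSh

Replace each of the 21 characters of hhSShhhSShSShSShhhSSh in place — SSh SSh h h SSh SSh SSh h h SSh h h SSh h h SSh SSh SSh h h SSh — and concatenate.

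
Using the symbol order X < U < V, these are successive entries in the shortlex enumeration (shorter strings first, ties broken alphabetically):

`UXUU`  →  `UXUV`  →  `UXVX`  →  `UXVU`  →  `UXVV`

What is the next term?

UUXX

Find the rightmost character of UXVV below V, bump it to the next letter, and reset everything to its right to X.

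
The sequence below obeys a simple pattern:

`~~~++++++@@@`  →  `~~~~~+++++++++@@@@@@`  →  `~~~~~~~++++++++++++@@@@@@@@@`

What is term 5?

Each string has the form ~^{2n+1} +^{3n+3} @^{3n} (n = 1, 2, …).
Setting n = 5 gives 11, 18, 15 characters in each block.

~~~~~~~~~~~++++++++++++++++++@@@@@@@@@@@@@@@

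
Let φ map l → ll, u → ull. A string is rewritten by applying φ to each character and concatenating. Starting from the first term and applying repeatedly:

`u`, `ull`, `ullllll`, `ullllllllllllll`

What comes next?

ullllllllllllllllllllllllllllll

Applying the rule to each of the 15 symbols of ullllllllllllll gives the pieces ull ll ll ll ll ll ll ll ll ll ll ll ll ll ll, which concatenate to the answer.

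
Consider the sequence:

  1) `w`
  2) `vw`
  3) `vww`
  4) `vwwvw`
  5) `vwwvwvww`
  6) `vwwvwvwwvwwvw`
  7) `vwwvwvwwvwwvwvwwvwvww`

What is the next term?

This is a Fibonacci-style word recurrence s(k) = s(k−1)·s(k−2): e.g. vw·w = vww.
The next term joins vwwvwvwwvwwvwvwwvwvww and vwwvwvwwvwwvw.

vwwvwvwwvwwvwvwwvwvwwvwwvwvwwvwwvw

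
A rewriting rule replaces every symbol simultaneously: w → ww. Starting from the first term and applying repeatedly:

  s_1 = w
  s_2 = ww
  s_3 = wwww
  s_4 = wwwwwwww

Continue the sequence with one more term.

wwwwwwwwwwwwwwww

Apply φ to wwwwwwww symbol by symbol: w→ww, w→ww, w→ww, w→ww, w→ww, w→ww, w→ww, w→ww; joined: ww ww ww ww ww ww ww ww.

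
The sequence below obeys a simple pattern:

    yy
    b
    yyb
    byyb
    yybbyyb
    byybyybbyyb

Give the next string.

yybbyybbyybyybbyyb

This is a Fibonacci-style word recurrence s(k) = s(k−2)·s(k−1): e.g. yy·b = yyb.
The next term joins yybbyyb and byybyybbyyb.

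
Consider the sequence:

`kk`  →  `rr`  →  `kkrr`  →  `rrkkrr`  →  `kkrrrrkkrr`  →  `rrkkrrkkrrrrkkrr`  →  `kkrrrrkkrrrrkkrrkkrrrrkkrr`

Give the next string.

This is a Fibonacci-style word recurrence s(k) = s(k−2)·s(k−1): e.g. kk·rr = kkrr.
Continuing: rrkkrrkkrrrrkkrr · kkrrrrkkrrrrkkrrkkrrrrkkrr gives term 8.

rrkkrrkkrrrrkkrrkkrrrrkkrrrrkkrrkkrrrrkkrr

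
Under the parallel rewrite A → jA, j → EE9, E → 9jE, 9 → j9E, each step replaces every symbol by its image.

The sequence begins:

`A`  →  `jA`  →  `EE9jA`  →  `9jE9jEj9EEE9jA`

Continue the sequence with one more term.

j9EEE99jEj9EEE99jEEE9j9E9jE9jE9jEj9EEE9jA

Applying the rule to each of the 14 symbols of 9jE9jEj9EEE9jA gives the pieces j9E EE9 9jE j9E EE9 9jE EE9 j9E 9jE 9jE 9jE j9E EE9 jA, which concatenate to the answer.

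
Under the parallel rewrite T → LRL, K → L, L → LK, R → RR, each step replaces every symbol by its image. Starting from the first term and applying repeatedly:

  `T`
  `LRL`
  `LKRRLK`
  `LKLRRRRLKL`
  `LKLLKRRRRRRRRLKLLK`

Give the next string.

LKLLKLKLRRRRRRRRRRRRRRRRLKLLKLKL

Applying the rule to each of the 18 symbols of LKLLKRRRRRRRRLKLLK gives the pieces LK L LK LK L RR RR RR RR RR RR RR RR LK L LK LK L, which concatenate to the answer.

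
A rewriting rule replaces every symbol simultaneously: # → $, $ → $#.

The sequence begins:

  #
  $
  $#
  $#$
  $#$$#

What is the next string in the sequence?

$#$$#$#$

Expanding $#$$#: $→$#, #→$, $→$#, $→$#, #→$. Concatenated: $# $ $# $# $.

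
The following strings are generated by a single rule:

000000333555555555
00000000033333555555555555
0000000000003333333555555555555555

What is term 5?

Reading off run lengths: 0 runs 6, 9, 12; 3 runs 3, 5, 7; 5 runs 9, 12, 15 — each is linear in n, where the shown terms are n = 2, 3, 4.
For term 5, n = 6, so the run lengths are 18, 11, 21.

00000000000000000033333333333555555555555555555555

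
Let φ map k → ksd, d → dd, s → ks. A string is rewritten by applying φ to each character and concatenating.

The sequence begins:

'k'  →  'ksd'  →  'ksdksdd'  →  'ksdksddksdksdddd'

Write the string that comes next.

Rewriting the 16 symbols of ksdksddksdksdddd one by one yields ksd ks dd ksd ks dd dd ksd ks dd ksd ks dd dd dd dd; concatenated:

ksdksddksdksddddksdksddksdksdddddddd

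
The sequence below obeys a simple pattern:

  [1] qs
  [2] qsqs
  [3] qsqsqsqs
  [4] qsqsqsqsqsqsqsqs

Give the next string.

Every step duplicates the string.
Doubling qsqsqsqsqsqsqsqs:

qsqsqsqsqsqsqsqsqsqsqsqsqsqsqsqs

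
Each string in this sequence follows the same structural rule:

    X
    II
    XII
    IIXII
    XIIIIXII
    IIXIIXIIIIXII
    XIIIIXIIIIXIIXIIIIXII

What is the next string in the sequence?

IIXIIXIIIIXIIXIIIIXIIIIXIIXIIIIXII

This is a Fibonacci-style word recurrence s(k) = s(k−2)·s(k−1): e.g. X·II = XII.
So term 8 is IIXIIXIIIIXII·XIIIIXIIIIXIIXIIIIXII.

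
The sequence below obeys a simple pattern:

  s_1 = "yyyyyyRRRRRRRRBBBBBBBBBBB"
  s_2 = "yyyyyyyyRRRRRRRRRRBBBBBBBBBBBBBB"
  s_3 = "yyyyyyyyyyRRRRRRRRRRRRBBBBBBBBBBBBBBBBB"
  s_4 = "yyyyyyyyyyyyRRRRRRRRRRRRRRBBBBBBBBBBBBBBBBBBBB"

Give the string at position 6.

Reading off run lengths: y runs 6, 8, 10, 12; R runs 8, 10, 12, 14; B runs 11, 14, 17, 20 — each is linear in n, where the shown terms are n = 3, 4, 5, 6.
At n = 8 the blocks have lengths 16, 18, 26.

yyyyyyyyyyyyyyyyRRRRRRRRRRRRRRRRRRBBBBBBBBBBBBBBBBBBBBBBBBBB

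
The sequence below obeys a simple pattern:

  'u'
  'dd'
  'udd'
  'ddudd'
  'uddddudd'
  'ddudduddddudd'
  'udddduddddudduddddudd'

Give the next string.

From term 3 onward, concatenate the second-to-last term with the last: u·dd = udd, dd·udd = ddudd, …
So term 8 is ddudduddddudd·udddduddddudduddddudd.

dduddudddduddudddduddddudduddddudd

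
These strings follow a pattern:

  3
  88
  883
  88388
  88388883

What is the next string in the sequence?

Each term (from the third on) is the previous term followed by the one before it: term 3 = 88·3 = 883.
Continuing: 88388883 · 88388 gives term 6.

8838888388388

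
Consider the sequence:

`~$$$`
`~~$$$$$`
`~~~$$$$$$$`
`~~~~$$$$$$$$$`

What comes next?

~~~~~$$$$$$$$$$$

Term n consists of n ~'s, followed by 2n+1 $'s (n = 1, 2, …).
For the next term, n = 5, so the run lengths are 5, 11.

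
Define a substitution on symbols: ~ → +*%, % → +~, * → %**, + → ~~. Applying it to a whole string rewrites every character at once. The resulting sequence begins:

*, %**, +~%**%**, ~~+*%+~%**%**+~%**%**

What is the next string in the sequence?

Applying the rule to each of the 21 symbols of ~~+*%+~%**%**+~%**%** gives the pieces +*% +*% ~~ %** +~ ~~ +*% +~ %** %** +~ %** %** ~~ +*% +~ %** %** +~ %** %**, which concatenate to the answer.

+*%+*%~~%**+~~~+*%+~%**%**+~%**%**~~+*%+~%**%**+~%**%**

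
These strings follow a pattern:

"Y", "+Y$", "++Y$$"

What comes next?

Every step adds + to the front and $ to the end of the previous string.
One more step from ++Y$$ gives the answer.

+++Y$$$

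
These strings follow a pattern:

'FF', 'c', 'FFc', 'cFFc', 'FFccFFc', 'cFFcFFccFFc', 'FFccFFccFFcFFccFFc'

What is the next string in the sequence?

cFFcFFccFFcFFccFFccFFcFFccFFc

From term 3 onward, concatenate the second-to-last term with the last: FF·c = FFc, c·FFc = cFFc, …
The next term joins cFFcFFccFFc and FFccFFccFFcFFccFFc.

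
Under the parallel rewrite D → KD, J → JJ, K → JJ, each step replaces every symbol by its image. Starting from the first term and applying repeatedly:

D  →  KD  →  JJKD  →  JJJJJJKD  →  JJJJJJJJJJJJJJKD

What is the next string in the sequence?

JJJJJJJJJJJJJJJJJJJJJJJJJJJJJJKD

Applying the rule to each of the 16 symbols of JJJJJJJJJJJJJJKD gives the pieces JJ JJ JJ JJ JJ JJ JJ JJ JJ JJ JJ JJ JJ JJ JJ KD, which concatenate to the answer.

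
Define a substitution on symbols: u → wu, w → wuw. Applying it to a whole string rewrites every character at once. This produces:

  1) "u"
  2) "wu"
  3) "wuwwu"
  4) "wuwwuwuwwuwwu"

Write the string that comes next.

wuwwuwuwwuwwuwuwwuwuwwuwwuwuwwuwwu

φ(wuwwuwuwwuwwu) expands symbol-by-symbol to wuw wu wuw wuw wu wuw wu wuw wuw wu wuw wuw wu; joining the 13 pieces gives the next term.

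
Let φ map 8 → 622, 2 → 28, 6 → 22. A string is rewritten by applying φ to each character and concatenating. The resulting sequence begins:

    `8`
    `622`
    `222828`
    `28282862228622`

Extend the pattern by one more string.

Rewriting the 14 symbols of 28282862228622 one by one yields 28 622 28 622 28 622 22 28 28 28 622 22 28 28; concatenated:

28622286222862222282828622222828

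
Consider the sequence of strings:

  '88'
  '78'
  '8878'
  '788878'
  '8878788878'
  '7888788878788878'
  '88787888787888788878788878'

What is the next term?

This is a Fibonacci-style word recurrence s(k) = s(k−2)·s(k−1): e.g. 88·78 = 8878.
Continuing: 7888788878788878 · 88787888787888788878788878 gives term 8.

788878887878887888787888787888788878788878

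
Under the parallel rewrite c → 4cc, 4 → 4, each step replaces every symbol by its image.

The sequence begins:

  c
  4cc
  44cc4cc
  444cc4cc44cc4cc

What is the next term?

φ(444cc4cc44cc4cc) expands symbol-by-symbol to 4 4 4 4cc 4cc 4 4cc 4cc 4 4 4cc 4cc 4 4cc 4cc; joining the 15 pieces gives the next term.

4444cc4cc44cc4cc444cc4cc44cc4cc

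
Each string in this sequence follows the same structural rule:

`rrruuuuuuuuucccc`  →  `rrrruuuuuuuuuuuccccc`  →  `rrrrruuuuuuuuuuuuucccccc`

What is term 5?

The n-th term is n r's then 2n+3 u's then n+1 c's, where the shown terms are n = 3, 4, 5.
Setting n = 7 gives 7, 17, 8 characters in each block.

rrrrrrruuuuuuuuuuuuuuuuucccccccc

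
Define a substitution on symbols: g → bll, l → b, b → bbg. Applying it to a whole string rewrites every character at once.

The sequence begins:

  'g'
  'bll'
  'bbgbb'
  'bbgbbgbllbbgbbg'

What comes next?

bbgbbgbllbbgbbgbllbbgbbbbgbbgbllbbgbbgbll

φ(bbgbbgbllbbgbbg) expands symbol-by-symbol to bbg bbg bll bbg bbg bll bbg b b bbg bbg bll bbg bbg bll; joining the 15 pieces gives the next term.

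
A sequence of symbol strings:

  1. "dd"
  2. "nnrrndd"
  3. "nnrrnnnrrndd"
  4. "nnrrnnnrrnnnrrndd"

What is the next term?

The strings grow by a fixed prefix nnrrn each time.
Applying this once more to nnrrnnnrrnnnrrndd:

nnrrnnnrrnnnrrnnnrrndd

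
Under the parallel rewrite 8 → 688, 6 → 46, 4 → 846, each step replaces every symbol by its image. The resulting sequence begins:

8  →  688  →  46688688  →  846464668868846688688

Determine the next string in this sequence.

6888464684646846464668868846688688846464668868846688688

Applying the rule to each of the 21 symbols of 846464668868846688688 gives the pieces 688 846 46 846 46 846 46 46 688 688 46 688 688 846 46 46 688 688 46 688 688, which concatenate to the answer.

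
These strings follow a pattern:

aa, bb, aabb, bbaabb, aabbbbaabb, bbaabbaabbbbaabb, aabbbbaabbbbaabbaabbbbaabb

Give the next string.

Each term (from the third on) is the two preceding terms concatenated in order: term 3 = aa·bb = aabb.
The next term joins bbaabbaabbbbaabb and aabbbbaabbbbaabbaabbbbaabb.

bbaabbaabbbbaabbaabbbbaabbbbaabbaabbbbaabb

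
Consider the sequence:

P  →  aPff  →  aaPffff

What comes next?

aaaPffffff

Every step adds a to the front and ff to the end of the previous string.
One more step from aaPffff gives the answer.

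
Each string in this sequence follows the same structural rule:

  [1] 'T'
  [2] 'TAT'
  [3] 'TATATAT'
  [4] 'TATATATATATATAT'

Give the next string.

s(k+1) = s(k)·A·s(k) — each term doubles the last with 'A' between the halves.
Doubling TATATATATATATAT with 'A' between the halves:

TATATATATATATATATATATATATATATAT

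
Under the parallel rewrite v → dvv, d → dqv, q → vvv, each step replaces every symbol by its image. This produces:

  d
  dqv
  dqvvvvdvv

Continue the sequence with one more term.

dqvvvvdvvdvvdvvdvvdqvdvvdvv

Rewriting each symbol of dqvvvvdvv: d→dqv, q→vvv, v→dvv, v→dvv, v→dvv, v→dvv, d→dqv, v→dvv, v→dvv, which concatenates to dqv vvv dvv dvv dvv dvv dqv dvv dvv.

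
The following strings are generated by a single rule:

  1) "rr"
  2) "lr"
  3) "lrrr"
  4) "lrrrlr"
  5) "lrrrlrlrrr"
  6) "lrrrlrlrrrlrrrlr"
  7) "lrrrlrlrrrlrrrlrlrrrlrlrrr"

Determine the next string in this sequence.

From term 3 onward, concatenate the last term with the second-to-last: lr·rr = lrrr, lrrr·lr = lrrrlr, …
The next term joins lrrrlrlrrrlrrrlrlrrrlrlrrr and lrrrlrlrrrlrrrlr.

lrrrlrlrrrlrrrlrlrrrlrlrrrlrrrlrlrrrlrrrlr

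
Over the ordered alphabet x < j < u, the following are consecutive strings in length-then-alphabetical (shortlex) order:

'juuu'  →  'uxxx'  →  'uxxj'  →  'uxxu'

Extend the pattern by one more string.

Find the rightmost character of uxxu below u, bump it to the next letter, and reset everything to its right to x.

uxjx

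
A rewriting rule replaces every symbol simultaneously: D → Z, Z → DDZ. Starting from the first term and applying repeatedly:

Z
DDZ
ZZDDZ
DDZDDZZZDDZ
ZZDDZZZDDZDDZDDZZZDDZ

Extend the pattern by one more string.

Replace each of the 21 characters of ZZDDZZZDDZDDZDDZZZDDZ in place — DDZ DDZ Z Z DDZ DDZ DDZ Z Z DDZ Z Z DDZ Z Z DDZ DDZ DDZ Z Z DDZ — and concatenate.

DDZDDZZZDDZDDZDDZZZDDZZZDDZZZDDZDDZDDZZZDDZ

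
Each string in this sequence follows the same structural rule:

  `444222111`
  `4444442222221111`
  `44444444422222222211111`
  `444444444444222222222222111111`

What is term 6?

44444444444444444422222222222222222211111111

Reading off run lengths: 4 runs 3, 6, 9, 12; 2 runs 3, 6, 9, 12; 1 runs 3, 4, 5, 6 — each is linear in n (n = 1, 2, …).
For term 6, n = 6, so the run lengths are 18, 18, 8.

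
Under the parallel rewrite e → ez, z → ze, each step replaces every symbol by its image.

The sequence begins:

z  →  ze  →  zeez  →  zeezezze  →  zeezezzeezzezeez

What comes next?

φ(zeezezzeezzezeez) expands symbol-by-symbol to ze ez ez ze ez ze ze ez ez ze ze ez ze ez ez ze; joining the 16 pieces gives the next term.

zeezezzeezzezeezezzezeezzeezezze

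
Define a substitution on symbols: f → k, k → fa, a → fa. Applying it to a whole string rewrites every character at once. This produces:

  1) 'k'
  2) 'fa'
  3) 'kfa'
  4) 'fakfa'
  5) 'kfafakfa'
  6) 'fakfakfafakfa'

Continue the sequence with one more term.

kfafakfafakfakfafakfa

Replace each of the 13 characters of fakfakfafakfa in place — k fa fa k fa fa k fa k fa fa k fa — and concatenate.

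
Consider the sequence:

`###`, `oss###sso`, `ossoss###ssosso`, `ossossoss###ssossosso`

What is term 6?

Each term wraps the previous one in oss on the left and sso on the right.
From ossossoss###ssossosso, 2 further steps: ossossoss###ssossosso → ossossossoss###ssossossosso → (answer).

ossossossossoss###ssossossossosso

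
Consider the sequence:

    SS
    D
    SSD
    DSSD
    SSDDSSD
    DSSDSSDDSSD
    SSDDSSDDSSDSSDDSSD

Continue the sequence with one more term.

This is a Fibonacci-style word recurrence s(k) = s(k−2)·s(k−1): e.g. SS·D = SSD.
Continuing: DSSDSSDDSSD · SSDDSSDDSSDSSDDSSD gives term 8.

DSSDSSDDSSDSSDDSSDDSSDSSDDSSD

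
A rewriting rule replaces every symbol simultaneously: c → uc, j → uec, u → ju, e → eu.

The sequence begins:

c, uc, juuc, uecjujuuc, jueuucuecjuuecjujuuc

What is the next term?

Applying the rule to each of the 20 symbols of jueuucuecjuuecjujuuc gives the pieces uec ju eu ju ju uc ju eu uc uec ju ju eu uc uec ju uec ju ju uc, which concatenate to the answer.

uecjueujujuucjueuucuecjujueuucuecjuuecjujuuc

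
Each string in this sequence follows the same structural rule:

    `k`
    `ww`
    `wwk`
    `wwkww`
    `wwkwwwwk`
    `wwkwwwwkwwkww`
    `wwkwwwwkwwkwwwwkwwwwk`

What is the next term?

wwkwwwwkwwkwwwwkwwwwkwwkwwwwkwwkww

From term 3 onward, concatenate the last term with the second-to-last: ww·k = wwk, wwk·ww = wwkww, …
The next term joins wwkwwwwkwwkwwwwkwwwwk and wwkwwwwkwwkww.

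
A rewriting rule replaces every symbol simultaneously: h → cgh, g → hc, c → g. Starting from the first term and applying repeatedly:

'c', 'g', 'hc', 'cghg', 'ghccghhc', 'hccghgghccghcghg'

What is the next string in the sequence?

Rewriting the 16 symbols of hccghgghccghcghg one by one yields cgh g g hc cgh hc hc cgh g g hc cgh g hc cgh hc; concatenated:

cghgghccghhchccghgghccghghccghhc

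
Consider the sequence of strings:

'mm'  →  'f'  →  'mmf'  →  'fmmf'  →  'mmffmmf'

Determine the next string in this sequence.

fmmfmmffmmf

From term 3 onward, concatenate the second-to-last term with the last: mm·f = mmf, f·mmf = fmmf, …
So term 6 is fmmf·mmffmmf.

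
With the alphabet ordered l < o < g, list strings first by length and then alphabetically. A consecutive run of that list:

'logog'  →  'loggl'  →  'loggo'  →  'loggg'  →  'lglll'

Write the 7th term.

Advancing 2 positions from lglll through lglll → lgllo reaches term 7.

lgllg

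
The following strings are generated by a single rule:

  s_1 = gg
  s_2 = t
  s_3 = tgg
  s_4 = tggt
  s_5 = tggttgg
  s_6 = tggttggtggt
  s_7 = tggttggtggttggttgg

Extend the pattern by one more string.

tggttggtggttggttggtggttggtggt

Each term (from the third on) is the previous term followed by the one before it: term 3 = t·gg = tgg.
The next term joins tggttggtggttggttgg and tggttggtggt.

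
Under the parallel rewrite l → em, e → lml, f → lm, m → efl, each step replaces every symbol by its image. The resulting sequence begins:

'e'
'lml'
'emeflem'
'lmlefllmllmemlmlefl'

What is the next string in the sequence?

Replace each of the 19 characters of lmlefllmllmemlmlefl in place — em efl em lml lm em em efl em em efl lml efl em efl em lml lm em — and concatenate.

emeflemlmllmememeflememefllmleflemeflemlmllmem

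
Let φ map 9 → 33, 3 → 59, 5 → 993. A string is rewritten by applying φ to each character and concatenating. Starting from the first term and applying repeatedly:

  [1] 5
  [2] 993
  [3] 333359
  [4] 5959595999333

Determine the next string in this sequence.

Replace each of the 13 characters of 5959595999333 in place — 993 33 993 33 993 33 993 33 33 33 59 59 59 — and concatenate.

993339933399333993333333595959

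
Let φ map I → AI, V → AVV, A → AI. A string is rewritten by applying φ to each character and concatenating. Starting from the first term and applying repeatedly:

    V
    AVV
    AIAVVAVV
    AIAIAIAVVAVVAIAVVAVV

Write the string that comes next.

Rewriting the 20 symbols of AIAIAIAVVAVVAIAVVAVV one by one yields AI AI AI AI AI AI AI AVV AVV AI AVV AVV AI AI AI AVV AVV AI AVV AVV; concatenated:

AIAIAIAIAIAIAIAVVAVVAIAVVAVVAIAIAIAVVAVVAIAVVAVV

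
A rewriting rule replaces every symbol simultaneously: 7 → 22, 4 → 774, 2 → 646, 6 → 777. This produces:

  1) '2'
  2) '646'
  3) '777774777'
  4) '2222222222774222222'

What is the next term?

6466466466466466466466466466462222774646646646646646646

Applying the rule to each of the 19 symbols of 2222222222774222222 gives the pieces 646 646 646 646 646 646 646 646 646 646 22 22 774 646 646 646 646 646 646, which concatenate to the answer.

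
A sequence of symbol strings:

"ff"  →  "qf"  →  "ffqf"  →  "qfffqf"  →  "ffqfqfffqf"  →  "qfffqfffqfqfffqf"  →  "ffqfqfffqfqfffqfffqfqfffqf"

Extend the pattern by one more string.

qfffqfffqfqfffqfffqfqfffqfqfffqfffqfqfffqf

From term 3 onward, concatenate the second-to-last term with the last: ff·qf = ffqf, qf·ffqf = qfffqf, …
Continuing: qfffqfffqfqfffqf · ffqfqfffqfqfffqfffqfqfffqf gives term 8.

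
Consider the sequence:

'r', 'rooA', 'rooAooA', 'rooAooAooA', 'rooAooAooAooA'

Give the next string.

The strings grow by a fixed suffix ooA each time.
Applying this once more to rooAooAooAooA:

rooAooAooAooAooA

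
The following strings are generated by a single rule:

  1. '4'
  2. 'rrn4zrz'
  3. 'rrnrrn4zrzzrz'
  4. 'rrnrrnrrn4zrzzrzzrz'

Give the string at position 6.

rrnrrnrrnrrnrrn4zrzzrzzrzzrzzrz

s(k+1) = rrn·s(k)·zrz, so each term gains rrn as a prefix and zrz as a suffix.
From rrnrrnrrn4zrzzrzzrz, 2 further steps: rrnrrnrrn4zrzzrzzrz → rrnrrnrrnrrn4zrzzrzzrzzrz → (answer).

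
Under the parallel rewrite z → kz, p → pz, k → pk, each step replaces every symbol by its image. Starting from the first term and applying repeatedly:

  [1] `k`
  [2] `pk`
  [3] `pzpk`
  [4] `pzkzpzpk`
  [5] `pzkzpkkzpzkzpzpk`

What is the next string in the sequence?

Rewriting the 16 symbols of pzkzpkkzpzkzpzpk one by one yields pz kz pk kz pz pk pk kz pz kz pk kz pz kz pz pk; concatenated:

pzkzpkkzpzpkpkkzpzkzpkkzpzkzpzpk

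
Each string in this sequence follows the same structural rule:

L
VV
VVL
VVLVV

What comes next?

Each term (from the third on) is the previous term followed by the one before it: term 3 = VV·L = VVL.
Continuing: VVLVV · VVL gives term 5.

VVLVVVVL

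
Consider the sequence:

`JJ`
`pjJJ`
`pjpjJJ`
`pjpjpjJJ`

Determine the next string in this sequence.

The strings grow by a fixed prefix pj each time.
One more step from pjpjpjJJ gives the answer.

pjpjpjpjJJ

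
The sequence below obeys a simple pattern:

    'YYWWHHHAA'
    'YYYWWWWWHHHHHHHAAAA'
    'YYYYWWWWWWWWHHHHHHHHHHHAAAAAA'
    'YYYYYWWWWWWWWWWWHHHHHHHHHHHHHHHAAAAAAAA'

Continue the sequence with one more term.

YYYYYYWWWWWWWWWWWWWWHHHHHHHHHHHHHHHHHHHAAAAAAAAAA

Reading off run lengths: Y runs 2, 3, 4, 5; W runs 2, 5, 8, 11; H runs 3, 7, 11, 15; A runs 2, 4, 6, 8 — each is linear in n (n = 1, 2, …).
At n = 5 the blocks have lengths 6, 14, 19, 10.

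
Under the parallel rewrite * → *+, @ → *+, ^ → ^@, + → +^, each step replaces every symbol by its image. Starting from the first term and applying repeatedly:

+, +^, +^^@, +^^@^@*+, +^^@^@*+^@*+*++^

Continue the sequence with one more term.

+^^@^@*+^@*+*++^^@*+*++^*++^+^^@

Applying the rule to each of the 16 symbols of +^^@^@*+^@*+*++^ gives the pieces +^ ^@ ^@ *+ ^@ *+ *+ +^ ^@ *+ *+ +^ *+ +^ +^ ^@, which concatenate to the answer.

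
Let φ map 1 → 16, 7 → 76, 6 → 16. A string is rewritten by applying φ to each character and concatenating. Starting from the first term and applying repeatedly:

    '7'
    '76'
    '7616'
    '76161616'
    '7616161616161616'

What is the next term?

φ(7616161616161616) expands symbol-by-symbol to 76 16 16 16 16 16 16 16 16 16 16 16 16 16 16 16; joining the 16 pieces gives the next term.

76161616161616161616161616161616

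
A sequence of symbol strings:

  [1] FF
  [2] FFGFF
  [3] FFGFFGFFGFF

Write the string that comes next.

FFGFFGFFGFFGFFGFFGFFGFF

Every step duplicates the string with 'G' between the halves.
So the next term is two copies of FFGFFGFFGFF with 'G' between the halves.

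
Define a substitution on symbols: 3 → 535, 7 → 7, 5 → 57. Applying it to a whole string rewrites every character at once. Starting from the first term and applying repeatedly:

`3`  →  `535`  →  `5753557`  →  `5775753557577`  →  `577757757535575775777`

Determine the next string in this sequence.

Replace each of the 21 characters of 577757757535575775777 in place — 57 7 7 7 57 7 7 57 7 57 535 57 57 7 57 7 7 57 7 7 7 — and concatenate.

5777757775775753557577577757777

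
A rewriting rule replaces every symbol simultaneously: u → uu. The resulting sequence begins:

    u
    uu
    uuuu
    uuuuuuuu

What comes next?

Expanding uuuuuuuu: u→uu, u→uu, u→uu, u→uu, u→uu, u→uu, u→uu, u→uu. Concatenated: uu uu uu uu uu uu uu uu.

uuuuuuuuuuuuuuuu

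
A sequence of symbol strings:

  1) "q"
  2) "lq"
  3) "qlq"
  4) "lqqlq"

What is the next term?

qlqlqqlq

From term 3 onward, concatenate the second-to-last term with the last: q·lq = qlq, lq·qlq = lqqlq, …
So term 5 is qlq·lqqlq.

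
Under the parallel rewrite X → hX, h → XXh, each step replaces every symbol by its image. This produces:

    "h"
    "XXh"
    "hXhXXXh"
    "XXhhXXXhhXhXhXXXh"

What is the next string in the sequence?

Applying the rule to each of the 17 symbols of XXhhXXXhhXhXhXXXh gives the pieces hX hX XXh XXh hX hX hX XXh XXh hX XXh hX XXh hX hX hX XXh, which concatenate to the answer.

hXhXXXhXXhhXhXhXXXhXXhhXXXhhXXXhhXhXhXXXh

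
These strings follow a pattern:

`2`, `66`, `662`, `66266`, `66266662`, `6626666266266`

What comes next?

Each term (from the third on) is the previous term followed by the one before it: term 3 = 66·2 = 662.
Continuing: 6626666266266 · 66266662 gives term 7.

662666626626666266662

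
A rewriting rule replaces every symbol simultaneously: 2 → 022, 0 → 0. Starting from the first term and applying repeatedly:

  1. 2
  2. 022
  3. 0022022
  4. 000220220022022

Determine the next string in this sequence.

0000220220022022000220220022022

φ(000220220022022) expands symbol-by-symbol to 0 0 0 022 022 0 022 022 0 0 022 022 0 022 022; joining the 15 pieces gives the next term.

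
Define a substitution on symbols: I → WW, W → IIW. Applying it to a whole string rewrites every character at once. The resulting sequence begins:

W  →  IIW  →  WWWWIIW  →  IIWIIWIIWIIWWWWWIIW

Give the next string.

Replace each of the 19 characters of IIWIIWIIWIIWWWWWIIW in place — WW WW IIW WW WW IIW WW WW IIW WW WW IIW IIW IIW IIW IIW WW WW IIW — and concatenate.

WWWWIIWWWWWIIWWWWWIIWWWWWIIWIIWIIWIIWIIWWWWWIIW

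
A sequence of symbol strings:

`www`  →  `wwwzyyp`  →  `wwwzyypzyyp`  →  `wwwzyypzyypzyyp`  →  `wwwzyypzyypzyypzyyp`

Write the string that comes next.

Each term is the previous one with zyyp appended.
Applying this once more to wwwzyypzyypzyypzyyp:

wwwzyypzyypzyypzyypzyyp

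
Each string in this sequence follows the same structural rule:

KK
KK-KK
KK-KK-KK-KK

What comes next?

KK-KK-KK-KK-KK-KK-KK-KK

s(k+1) = s(k)·-·s(k) — each term doubles the last with '-' between the halves.
One more doubling of KK-KK-KK-KK gives the answer.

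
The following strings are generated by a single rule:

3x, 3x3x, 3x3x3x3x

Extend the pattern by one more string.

Each string is two copies of the previous one concatenated.
One more doubling of 3x3x3x3x gives the answer.

3x3x3x3x3x3x3x3x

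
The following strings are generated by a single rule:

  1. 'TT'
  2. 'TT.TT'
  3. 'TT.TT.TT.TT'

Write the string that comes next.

TT.TT.TT.TT.TT.TT.TT.TT

s(k+1) = s(k)·.·s(k) — each term doubles the last with '.' between the halves.
One more doubling of TT.TT.TT.TT gives the answer.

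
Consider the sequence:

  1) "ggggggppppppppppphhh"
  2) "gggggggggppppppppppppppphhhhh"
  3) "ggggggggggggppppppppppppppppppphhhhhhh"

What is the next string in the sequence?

gggggggggggggggppppppppppppppppppppppphhhhhhhhh

The n-th term is 3n g's then 4n+3 p's then 2n-1 h's, where the shown terms are n = 2, 3, 4.
For the next term, n = 5, so the run lengths are 15, 23, 9.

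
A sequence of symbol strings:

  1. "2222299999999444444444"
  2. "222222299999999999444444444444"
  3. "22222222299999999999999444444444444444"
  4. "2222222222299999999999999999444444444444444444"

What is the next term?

222222222222299999999999999999999444444444444444444444

Reading off run lengths: 2 runs 5, 7, 9, 11; 9 runs 8, 11, 14, 17; 4 runs 9, 12, 15, 18 — each is linear in n, where the shown terms are n = 2, 3, 4, 5.
Setting n = 6 gives 13, 20, 21 characters in each block.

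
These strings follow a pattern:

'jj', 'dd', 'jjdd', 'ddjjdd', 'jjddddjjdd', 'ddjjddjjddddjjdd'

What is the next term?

jjddddjjddddjjddjjddddjjdd

From term 3 onward, concatenate the second-to-last term with the last: jj·dd = jjdd, dd·jjdd = ddjjdd, …
Continuing: jjddddjjdd · ddjjddjjddddjjdd gives term 7.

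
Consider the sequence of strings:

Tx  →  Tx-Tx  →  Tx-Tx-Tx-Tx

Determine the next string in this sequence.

Tx-Tx-Tx-Tx-Tx-Tx-Tx-Tx

Every step duplicates the string with '-' between the halves.
One more doubling of Tx-Tx-Tx-Tx gives the answer.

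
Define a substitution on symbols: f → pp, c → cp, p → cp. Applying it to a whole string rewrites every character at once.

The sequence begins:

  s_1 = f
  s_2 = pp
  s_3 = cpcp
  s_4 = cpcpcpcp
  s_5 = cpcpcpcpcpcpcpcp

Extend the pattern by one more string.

cpcpcpcpcpcpcpcpcpcpcpcpcpcpcpcp

φ(cpcpcpcpcpcpcpcp) expands symbol-by-symbol to cp cp cp cp cp cp cp cp cp cp cp cp cp cp cp cp; joining the 16 pieces gives the next term.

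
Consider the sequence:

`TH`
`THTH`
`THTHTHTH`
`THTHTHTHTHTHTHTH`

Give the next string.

Every step duplicates the string.
So the next term is two copies of THTHTHTHTHTHTHTH.

THTHTHTHTHTHTHTHTHTHTHTHTHTHTHTH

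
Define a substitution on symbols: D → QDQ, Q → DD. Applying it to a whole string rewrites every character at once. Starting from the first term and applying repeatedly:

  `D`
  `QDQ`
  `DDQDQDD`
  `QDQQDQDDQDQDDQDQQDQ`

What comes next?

Applying the rule to each of the 19 symbols of QDQQDQDDQDQDDQDQQDQ gives the pieces DD QDQ DD DD QDQ DD QDQ QDQ DD QDQ DD QDQ QDQ DD QDQ DD DD QDQ DD, which concatenate to the answer.

DDQDQDDDDQDQDDQDQQDQDDQDQDDQDQQDQDDQDQDDDDQDQDD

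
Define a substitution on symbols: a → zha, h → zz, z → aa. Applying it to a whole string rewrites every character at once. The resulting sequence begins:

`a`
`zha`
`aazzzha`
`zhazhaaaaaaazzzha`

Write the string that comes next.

aazzzhaaazzzhazhazhazhazhazhazhaaaaaaazzzha

Replace each of the 17 characters of zhazhaaaaaaazzzha in place — aa zz zha aa zz zha zha zha zha zha zha zha aa aa aa zz zha — and concatenate.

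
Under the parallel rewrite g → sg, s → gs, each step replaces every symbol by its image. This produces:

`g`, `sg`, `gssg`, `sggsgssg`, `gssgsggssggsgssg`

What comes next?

φ(gssgsggssggsgssg) expands symbol-by-symbol to sg gs gs sg gs sg sg gs gs sg sg gs sg gs gs sg; joining the 16 pieces gives the next term.

sggsgssggssgsggsgssgsggssggsgssg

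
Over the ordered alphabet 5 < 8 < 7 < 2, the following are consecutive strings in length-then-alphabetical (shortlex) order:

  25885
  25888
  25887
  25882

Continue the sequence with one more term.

Find the rightmost character of 25882 below 2, bump it to the next letter, and reset everything to its right to 5.

25875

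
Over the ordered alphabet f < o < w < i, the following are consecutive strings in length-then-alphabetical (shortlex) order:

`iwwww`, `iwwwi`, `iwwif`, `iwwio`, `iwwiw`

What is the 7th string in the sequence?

Continuing the enumeration 2 steps past iwwiw: iwwiw → iwwii → (answer).

iwiff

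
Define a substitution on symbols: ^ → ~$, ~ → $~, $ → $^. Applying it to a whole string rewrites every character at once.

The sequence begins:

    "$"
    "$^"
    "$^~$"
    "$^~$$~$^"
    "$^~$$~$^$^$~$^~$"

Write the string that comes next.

$^~$$~$^$^$~$^~$$^~$$^$~$^~$$~$^

Replace each of the 16 characters of $^~$$~$^$^$~$^~$ in place — $^ ~$ $~ $^ $^ $~ $^ ~$ $^ ~$ $^ $~ $^ ~$ $~ $^ — and concatenate.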